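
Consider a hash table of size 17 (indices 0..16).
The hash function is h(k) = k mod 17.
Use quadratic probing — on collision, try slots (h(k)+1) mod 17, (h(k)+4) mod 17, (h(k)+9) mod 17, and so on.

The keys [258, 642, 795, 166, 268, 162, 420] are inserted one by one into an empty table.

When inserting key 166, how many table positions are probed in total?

3

Insert 258: h=3, slot 3 empty => index 3.
Insert 642: h=13, slot 13 empty => index 13.
Insert 795: h=13, slot 13 occupied => index 14.
Insert 166: h=13, slots 13,14 occupied => index 0.
Insert 268: h=13, slots 13,14,0 occupied => index 5.
Insert 162: h=9, slot 9 empty => index 9.
Insert 420: h=12, slot 12 empty => index 12.
Table: [166, -, -, 258, -, 268, -, -, -, 162, -, -, 420, 642, 795, -, -]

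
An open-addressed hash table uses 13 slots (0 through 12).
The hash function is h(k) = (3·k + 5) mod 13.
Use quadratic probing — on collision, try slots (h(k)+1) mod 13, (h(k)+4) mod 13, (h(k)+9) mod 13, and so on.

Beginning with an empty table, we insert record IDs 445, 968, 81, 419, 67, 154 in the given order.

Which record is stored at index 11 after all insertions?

445 hashes to 1; slot 1 is free → place at 1.
968 hashes to 10; slot 10 is free → place at 10.
81 hashes to 1; 1 taken → place at 2.
419 hashes to 1; 1,2 taken → place at 5.
67 hashes to 11; slot 11 is free → place at 11.
154 hashes to 12; slot 12 is free → place at 12.
Table: [∅, 445, 81, ∅, ∅, 419, ∅, ∅, ∅, ∅, 968, 67, 154]

67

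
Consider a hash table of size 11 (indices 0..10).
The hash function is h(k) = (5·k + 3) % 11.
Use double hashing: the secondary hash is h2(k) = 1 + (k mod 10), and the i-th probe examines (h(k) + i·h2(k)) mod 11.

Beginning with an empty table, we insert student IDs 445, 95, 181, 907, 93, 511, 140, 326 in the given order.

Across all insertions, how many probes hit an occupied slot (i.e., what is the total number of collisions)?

Insert 445: h=6, slot 6 empty => index 6.
Insert 95: h=5, slot 5 empty => index 5.
Insert 181: h=6, h2=2, slot 6 occupied => index 8.
Insert 907: h=6, h2=8, slot 6 occupied => index 3.
Insert 93: h=6, h2=4, slot 6 occupied => index 10.
Insert 511: h=6, h2=2, slots 6,8,10 occupied => index 1.
Insert 140: h=10, h2=1, slot 10 occupied => index 0.
Insert 326: h=5, h2=7, slots 5,1,8 occupied => index 4.
Table: [140, 511, ∅, 907, 326, 95, 445, ∅, 181, ∅, 93]

10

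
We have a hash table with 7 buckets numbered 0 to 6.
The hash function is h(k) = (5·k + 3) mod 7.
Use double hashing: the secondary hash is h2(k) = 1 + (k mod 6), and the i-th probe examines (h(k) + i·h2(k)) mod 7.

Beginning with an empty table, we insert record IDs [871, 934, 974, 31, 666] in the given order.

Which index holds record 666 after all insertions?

Insert 871: h=4, slot 4 empty => index 4.
Insert 934: h=4, h2=5, slot 4 occupied => index 2.
Insert 974: h=1, slot 1 empty => index 1.
Insert 31: h=4, h2=2, slot 4 occupied => index 6.
Insert 666: h=1, h2=1, slots 1,2 occupied => index 3.
Table: [—, 974, 934, 666, 871, —, 31]

3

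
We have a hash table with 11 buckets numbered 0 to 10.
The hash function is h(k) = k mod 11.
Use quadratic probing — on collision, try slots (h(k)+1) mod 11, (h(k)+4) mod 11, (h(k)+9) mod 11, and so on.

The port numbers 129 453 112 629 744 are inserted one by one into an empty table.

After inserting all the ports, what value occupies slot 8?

129: h=8 => slot 8
453: h=2 => slot 2
112: h=2, probe 2,3 => slot 3
629: h=2, probe 2,3,6 => slot 6
744: h=7 => slot 7
Table: [_, _, 453, 112, _, _, 629, 744, 129, _, _]

129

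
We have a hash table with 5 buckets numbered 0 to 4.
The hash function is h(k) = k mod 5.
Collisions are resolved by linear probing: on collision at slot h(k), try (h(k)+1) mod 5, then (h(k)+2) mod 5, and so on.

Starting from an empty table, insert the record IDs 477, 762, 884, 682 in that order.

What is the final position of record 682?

Insert 477: h=2, slot 2 empty => index 2.
Insert 762: h=2, slot 2 occupied => index 3.
Insert 884: h=4, slot 4 empty => index 4.
Insert 682: h=2, slots 2,3,4 occupied => index 0.
Table: [682, ∅, 477, 762, 884]

0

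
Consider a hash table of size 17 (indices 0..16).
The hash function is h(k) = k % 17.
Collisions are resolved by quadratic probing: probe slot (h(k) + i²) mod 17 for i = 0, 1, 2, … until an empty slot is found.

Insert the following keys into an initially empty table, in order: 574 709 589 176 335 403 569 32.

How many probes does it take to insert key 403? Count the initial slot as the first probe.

4

574 hashes to 13; slot 13 is free -> place at 13.
709 hashes to 12; slot 12 is free -> place at 12.
589 hashes to 11; slot 11 is free -> place at 11.
176 hashes to 6; slot 6 is free -> place at 6.
335 hashes to 12; 12,13 taken -> place at 16.
403 hashes to 12; 12,13,16 taken -> place at 4.
569 hashes to 8; slot 8 is free -> place at 8.
32 hashes to 15; slot 15 is free -> place at 15.
Table: [-, -, -, -, 403, -, 176, -, 569, -, -, 589, 709, 574, -, 32, 335]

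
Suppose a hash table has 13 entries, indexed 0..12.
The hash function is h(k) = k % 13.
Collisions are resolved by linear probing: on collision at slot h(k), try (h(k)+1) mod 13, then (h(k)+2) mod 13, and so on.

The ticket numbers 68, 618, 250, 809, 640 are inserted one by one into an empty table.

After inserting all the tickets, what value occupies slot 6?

640

Insert 68: h=3, slot 3 empty -> index 3.
Insert 618: h=7, slot 7 empty -> index 7.
Insert 250: h=3, slot 3 occupied -> index 4.
Insert 809: h=3, slots 3,4 occupied -> index 5.
Insert 640: h=3, slots 3,4,5 occupied -> index 6.
Table: [_, _, _, 68, 250, 809, 640, 618, _, _, _, _, _]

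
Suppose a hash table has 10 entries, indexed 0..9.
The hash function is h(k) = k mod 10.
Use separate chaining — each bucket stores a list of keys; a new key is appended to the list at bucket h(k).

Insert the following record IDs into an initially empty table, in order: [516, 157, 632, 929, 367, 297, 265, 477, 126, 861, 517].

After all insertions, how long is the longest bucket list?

Insert 516: h=6, bucket 6 empty -> new chain.
Insert 157: h=7, bucket 7 empty -> new chain.
Insert 632: h=2, bucket 2 empty -> new chain.
Insert 929: h=9, bucket 9 empty -> new chain.
Insert 367: h=7, bucket 7 nonempty -> append to chain.
Insert 297: h=7, bucket 7 nonempty -> append to chain.
Insert 265: h=5, bucket 5 empty -> new chain.
Insert 477: h=7, bucket 7 nonempty -> append to chain.
Insert 126: h=6, bucket 6 nonempty -> append to chain.
Insert 861: h=1, bucket 1 empty -> new chain.
Insert 517: h=7, bucket 7 nonempty -> append to chain.
Final buckets:
0: -
1: 861
2: 632
3: -
4: -
5: 265
6: 516 -> 126
7: 157 -> 367 -> 297 -> 477 -> 517
8: -
9: 929

5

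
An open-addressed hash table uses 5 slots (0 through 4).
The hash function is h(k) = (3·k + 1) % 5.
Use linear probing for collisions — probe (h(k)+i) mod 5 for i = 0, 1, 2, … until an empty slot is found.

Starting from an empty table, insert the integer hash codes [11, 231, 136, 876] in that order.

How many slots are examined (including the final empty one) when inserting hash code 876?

11 hashes to 4; slot 4 is free → place at 4.
231 hashes to 4; 4 taken → place at 0.
136 hashes to 4; 4,0 taken → place at 1.
876 hashes to 4; 4,0,1 taken → place at 2.
Table: [231, 136, 876, ., 11]

4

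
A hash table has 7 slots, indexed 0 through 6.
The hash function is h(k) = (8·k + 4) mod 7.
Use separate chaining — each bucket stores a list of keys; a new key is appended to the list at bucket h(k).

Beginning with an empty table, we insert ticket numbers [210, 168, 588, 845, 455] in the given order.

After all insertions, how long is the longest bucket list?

Insert 210: h=4, bucket 4 empty -> new chain.
Insert 168: h=4, bucket 4 nonempty -> append to chain.
Insert 588: h=4, bucket 4 nonempty -> append to chain.
Insert 845: h=2, bucket 2 empty -> new chain.
Insert 455: h=4, bucket 4 nonempty -> append to chain.
Final buckets:
0: _
1: _
2: 845
3: _
4: 210 -> 168 -> 588 -> 455
5: _
6: _

4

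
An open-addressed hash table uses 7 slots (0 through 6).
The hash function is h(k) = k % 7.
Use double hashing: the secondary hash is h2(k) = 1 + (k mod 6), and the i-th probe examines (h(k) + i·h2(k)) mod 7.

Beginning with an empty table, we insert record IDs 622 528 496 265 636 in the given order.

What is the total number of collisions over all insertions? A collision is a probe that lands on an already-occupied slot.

3

Insert 622: h=6, slot 6 empty -> index 6.
Insert 528: h=3, slot 3 empty -> index 3.
Insert 496: h=6, h2=5, slot 6 occupied -> index 4.
Insert 265: h=6, h2=2, slot 6 occupied -> index 1.
Insert 636: h=6, h2=1, slot 6 occupied -> index 0.
Table: [636, 265, -, 528, 496, -, 622]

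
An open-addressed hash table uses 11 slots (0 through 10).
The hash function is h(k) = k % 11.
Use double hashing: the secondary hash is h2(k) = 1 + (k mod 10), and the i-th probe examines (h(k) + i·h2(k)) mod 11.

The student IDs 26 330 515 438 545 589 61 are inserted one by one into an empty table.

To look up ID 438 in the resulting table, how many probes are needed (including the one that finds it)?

2

Insert 26: h=4, slot 4 empty → index 4.
Insert 330: h=0, slot 0 empty → index 0.
Insert 515: h=9, slot 9 empty → index 9.
Insert 438: h=9, h2=9, slot 9 occupied → index 7.
Insert 545: h=6, slot 6 empty → index 6.
Insert 589: h=6, h2=10, slot 6 occupied → index 5.
Insert 61: h=6, h2=2, slot 6 occupied → index 8.
Table: [330, ., ., ., 26, 589, 545, 438, 61, 515, .]
Lookup 438: h=9, h2=9, probe 9,7 → found at 7.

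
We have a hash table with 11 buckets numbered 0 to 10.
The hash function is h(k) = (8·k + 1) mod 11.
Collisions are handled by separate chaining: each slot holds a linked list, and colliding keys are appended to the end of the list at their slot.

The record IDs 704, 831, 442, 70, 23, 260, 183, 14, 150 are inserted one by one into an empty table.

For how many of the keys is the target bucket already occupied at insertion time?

Insert 704: h=1, bucket 1 empty -> new chain.
Insert 831: h=5, bucket 5 empty -> new chain.
Insert 442: h=6, bucket 6 empty -> new chain.
Insert 70: h=0, bucket 0 empty -> new chain.
Insert 23: h=9, bucket 9 empty -> new chain.
Insert 260: h=2, bucket 2 empty -> new chain.
Insert 183: h=2, bucket 2 nonempty -> append to chain.
Insert 14: h=3, bucket 3 empty -> new chain.
Insert 150: h=2, bucket 2 nonempty -> append to chain.
Final buckets:
0: 70
1: 704
2: 260 -> 183 -> 150
3: 14
4: ∅
5: 831
6: 442
7: ∅
8: ∅
9: 23
10: ∅

2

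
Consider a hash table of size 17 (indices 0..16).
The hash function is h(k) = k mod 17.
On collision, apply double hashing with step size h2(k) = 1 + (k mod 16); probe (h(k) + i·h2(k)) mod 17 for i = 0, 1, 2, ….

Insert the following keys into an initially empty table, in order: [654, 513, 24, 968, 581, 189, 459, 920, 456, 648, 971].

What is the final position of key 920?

654 hashes to 8; slot 8 is free → place at 8.
513 hashes to 3; slot 3 is free → place at 3.
24 hashes to 7; slot 7 is free → place at 7.
968 hashes to 16; slot 16 is free → place at 16.
581 hashes to 3, h2=6; 3 taken → place at 9.
189 hashes to 2; slot 2 is free → place at 2.
459 hashes to 0; slot 0 is free → place at 0.
920 hashes to 2, h2=9; 2 taken → place at 11.
456 hashes to 14; slot 14 is free → place at 14.
648 hashes to 2, h2=9; 2,11,3 taken → place at 12.
971 hashes to 2, h2=12; 2,14,9 taken → place at 4.
Table: [459, _, 189, 513, 971, _, _, 24, 654, 581, _, 920, 648, _, 456, _, 968]

11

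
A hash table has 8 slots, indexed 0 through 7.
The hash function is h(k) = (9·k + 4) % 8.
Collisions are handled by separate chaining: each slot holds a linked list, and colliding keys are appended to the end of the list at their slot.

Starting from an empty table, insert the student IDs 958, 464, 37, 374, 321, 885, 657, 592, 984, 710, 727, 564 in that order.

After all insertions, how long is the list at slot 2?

3

958 -> bucket 2
464 -> bucket 4
37 -> bucket 1
374 -> bucket 2 (collision)
321 -> bucket 5
885 -> bucket 1 (collision)
657 -> bucket 5 (collision)
592 -> bucket 4 (collision)
984 -> bucket 4 (collision)
710 -> bucket 2 (collision)
727 -> bucket 3
564 -> bucket 0
Final buckets:
0: 564
1: 37 -> 885
2: 958 -> 374 -> 710
3: 727
4: 464 -> 592 -> 984
5: 321 -> 657
6: —
7: —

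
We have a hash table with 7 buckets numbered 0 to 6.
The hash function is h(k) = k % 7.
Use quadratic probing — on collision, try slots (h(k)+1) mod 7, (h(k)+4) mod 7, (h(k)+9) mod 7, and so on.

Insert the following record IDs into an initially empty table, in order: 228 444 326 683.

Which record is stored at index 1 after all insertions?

683

228: h=4 -> slot 4
444: h=3 -> slot 3
326: h=4, probe 4,5 -> slot 5
683: h=4, probe 4,5,1 -> slot 1
Table: [-, 683, -, 444, 228, 326, -]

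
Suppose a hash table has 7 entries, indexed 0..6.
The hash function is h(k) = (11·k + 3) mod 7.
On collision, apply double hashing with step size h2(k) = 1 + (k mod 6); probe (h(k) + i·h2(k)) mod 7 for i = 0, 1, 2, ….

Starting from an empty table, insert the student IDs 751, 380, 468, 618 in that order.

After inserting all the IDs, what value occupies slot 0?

Insert 751: h=4, slot 4 empty → index 4.
Insert 380: h=4, h2=3, slot 4 occupied → index 0.
Insert 468: h=6, slot 6 empty → index 6.
Insert 618: h=4, h2=1, slot 4 occupied → index 5.
Table: [380, ., ., ., 751, 618, 468]

380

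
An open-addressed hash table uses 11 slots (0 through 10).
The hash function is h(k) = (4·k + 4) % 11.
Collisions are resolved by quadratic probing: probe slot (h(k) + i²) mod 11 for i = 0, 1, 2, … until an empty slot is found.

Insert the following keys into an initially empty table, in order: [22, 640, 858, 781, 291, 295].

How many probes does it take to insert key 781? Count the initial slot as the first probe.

3

Insert 22: h=4, slot 4 empty → index 4.
Insert 640: h=1, slot 1 empty → index 1.
Insert 858: h=4, slot 4 occupied → index 5.
Insert 781: h=4, slots 4,5 occupied → index 8.
Insert 291: h=2, slot 2 empty → index 2.
Insert 295: h=7, slot 7 empty → index 7.
Table: [., 640, 291, ., 22, 858, ., 295, 781, ., .]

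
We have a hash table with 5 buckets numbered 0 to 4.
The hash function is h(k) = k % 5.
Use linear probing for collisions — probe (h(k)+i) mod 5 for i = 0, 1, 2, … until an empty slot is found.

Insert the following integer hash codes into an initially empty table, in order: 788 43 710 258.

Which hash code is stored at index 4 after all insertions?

Insert 788: h=3, slot 3 empty → index 3.
Insert 43: h=3, slot 3 occupied → index 4.
Insert 710: h=0, slot 0 empty → index 0.
Insert 258: h=3, slots 3,4,0 occupied → index 1.
Table: [710, 258, ∅, 788, 43]

43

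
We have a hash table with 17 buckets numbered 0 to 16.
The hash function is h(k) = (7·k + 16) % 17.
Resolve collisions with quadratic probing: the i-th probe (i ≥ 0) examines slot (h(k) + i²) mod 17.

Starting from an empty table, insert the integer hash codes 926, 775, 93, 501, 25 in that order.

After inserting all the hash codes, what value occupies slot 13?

25

926 hashes to 4; slot 4 is free -> place at 4.
775 hashes to 1; slot 1 is free -> place at 1.
93 hashes to 4; 4 taken -> place at 5.
501 hashes to 4; 4,5 taken -> place at 8.
25 hashes to 4; 4,5,8 taken -> place at 13.
Table: [—, 775, —, —, 926, 93, —, —, 501, —, —, —, —, 25, —, —, —]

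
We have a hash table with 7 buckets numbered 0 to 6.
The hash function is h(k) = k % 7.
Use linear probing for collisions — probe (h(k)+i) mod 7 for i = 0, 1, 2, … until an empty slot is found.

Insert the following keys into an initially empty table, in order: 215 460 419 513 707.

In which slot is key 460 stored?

Insert 215: h=5, slot 5 empty => index 5.
Insert 460: h=5, slot 5 occupied => index 6.
Insert 419: h=6, slot 6 occupied => index 0.
Insert 513: h=2, slot 2 empty => index 2.
Insert 707: h=0, slot 0 occupied => index 1.
Table: [419, 707, 513, ., ., 215, 460]

6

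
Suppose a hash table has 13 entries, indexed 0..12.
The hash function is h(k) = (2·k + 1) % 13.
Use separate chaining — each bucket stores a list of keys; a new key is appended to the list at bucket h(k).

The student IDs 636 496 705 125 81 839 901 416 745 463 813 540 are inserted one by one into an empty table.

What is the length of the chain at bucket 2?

3

Insert 636: h=12, bucket 12 empty → new chain.
Insert 496: h=5, bucket 5 empty → new chain.
Insert 705: h=7, bucket 7 empty → new chain.
Insert 125: h=4, bucket 4 empty → new chain.
Insert 81: h=7, bucket 7 nonempty → append to chain.
Insert 839: h=2, bucket 2 empty → new chain.
Insert 901: h=9, bucket 9 empty → new chain.
Insert 416: h=1, bucket 1 empty → new chain.
Insert 745: h=9, bucket 9 nonempty → append to chain.
Insert 463: h=4, bucket 4 nonempty → append to chain.
Insert 813: h=2, bucket 2 nonempty → append to chain.
Insert 540: h=2, bucket 2 nonempty → append to chain.
Final buckets:
0: ∅
1: 416
2: 839 -> 813 -> 540
3: ∅
4: 125 -> 463
5: 496
6: ∅
7: 705 -> 81
8: ∅
9: 901 -> 745
10: ∅
11: ∅
12: 636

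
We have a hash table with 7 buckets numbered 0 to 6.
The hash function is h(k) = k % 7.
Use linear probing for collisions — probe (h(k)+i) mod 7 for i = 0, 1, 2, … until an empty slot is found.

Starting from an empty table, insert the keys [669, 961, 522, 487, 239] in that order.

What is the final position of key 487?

669 hashes to 4; slot 4 is free => place at 4.
961 hashes to 2; slot 2 is free => place at 2.
522 hashes to 4; 4 taken => place at 5.
487 hashes to 4; 4,5 taken => place at 6.
239 hashes to 1; slot 1 is free => place at 1.
Table: [∅, 239, 961, ∅, 669, 522, 487]

6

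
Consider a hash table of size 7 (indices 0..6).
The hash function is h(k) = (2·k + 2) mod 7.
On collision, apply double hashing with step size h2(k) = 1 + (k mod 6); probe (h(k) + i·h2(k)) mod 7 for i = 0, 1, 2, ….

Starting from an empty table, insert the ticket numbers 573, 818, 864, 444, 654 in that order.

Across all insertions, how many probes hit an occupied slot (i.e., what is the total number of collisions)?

5

573: h=0 → slot 0
818: h=0, h2=3, probe 0,3 → slot 3
864: h=1 → slot 1
444: h=1, h2=1, probe 1,2 → slot 2
654: h=1, h2=1, probe 1,2,3,4 → slot 4
Table: [573, 864, 444, 818, 654, _, _]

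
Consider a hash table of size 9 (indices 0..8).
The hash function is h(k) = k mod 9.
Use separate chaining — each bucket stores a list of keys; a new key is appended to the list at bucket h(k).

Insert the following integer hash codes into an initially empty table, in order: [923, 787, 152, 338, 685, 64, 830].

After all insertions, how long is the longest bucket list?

Insert 923: h=5, bucket 5 empty → new chain.
Insert 787: h=4, bucket 4 empty → new chain.
Insert 152: h=8, bucket 8 empty → new chain.
Insert 338: h=5, bucket 5 nonempty → append to chain.
Insert 685: h=1, bucket 1 empty → new chain.
Insert 64: h=1, bucket 1 nonempty → append to chain.
Insert 830: h=2, bucket 2 empty → new chain.
Final buckets:
0: -
1: 685 -> 64
2: 830
3: -
4: 787
5: 923 -> 338
6: -
7: -
8: 152

2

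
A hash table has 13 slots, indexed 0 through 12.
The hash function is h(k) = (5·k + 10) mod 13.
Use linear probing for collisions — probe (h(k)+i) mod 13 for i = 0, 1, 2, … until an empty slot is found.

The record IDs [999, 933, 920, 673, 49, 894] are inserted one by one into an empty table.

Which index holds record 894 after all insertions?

12

999 hashes to 0; slot 0 is free => place at 0.
933 hashes to 8; slot 8 is free => place at 8.
920 hashes to 8; 8 taken => place at 9.
673 hashes to 8; 8,9 taken => place at 10.
49 hashes to 8; 8,9,10 taken => place at 11.
894 hashes to 8; 8,9,10,11 taken => place at 12.
Table: [999, ., ., ., ., ., ., ., 933, 920, 673, 49, 894]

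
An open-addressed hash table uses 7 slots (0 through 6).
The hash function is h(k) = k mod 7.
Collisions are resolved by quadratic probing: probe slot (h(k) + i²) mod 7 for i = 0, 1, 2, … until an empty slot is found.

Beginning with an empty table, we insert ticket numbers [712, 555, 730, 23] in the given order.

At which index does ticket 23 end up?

712: h=5 -> slot 5
555: h=2 -> slot 2
730: h=2, probe 2,3 -> slot 3
23: h=2, probe 2,3,6 -> slot 6
Table: [., ., 555, 730, ., 712, 23]

6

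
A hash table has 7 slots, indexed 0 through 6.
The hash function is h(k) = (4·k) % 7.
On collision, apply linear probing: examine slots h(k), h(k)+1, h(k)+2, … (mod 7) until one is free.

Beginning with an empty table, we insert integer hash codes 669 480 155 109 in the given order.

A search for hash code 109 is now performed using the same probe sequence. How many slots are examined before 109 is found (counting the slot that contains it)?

Insert 669: h=2, slot 2 empty => index 2.
Insert 480: h=2, slot 2 occupied => index 3.
Insert 155: h=4, slot 4 empty => index 4.
Insert 109: h=2, slots 2,3,4 occupied => index 5.
Table: [∅, ∅, 669, 480, 155, 109, ∅]
Lookup 109: h=2, probe 2,3,4,5 → found at 5.

4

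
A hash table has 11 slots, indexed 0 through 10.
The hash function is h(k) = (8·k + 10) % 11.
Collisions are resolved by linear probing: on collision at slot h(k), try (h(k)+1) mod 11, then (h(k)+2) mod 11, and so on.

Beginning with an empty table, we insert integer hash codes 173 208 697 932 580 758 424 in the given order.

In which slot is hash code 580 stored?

173 hashes to 8; slot 8 is free => place at 8.
208 hashes to 2; slot 2 is free => place at 2.
697 hashes to 9; slot 9 is free => place at 9.
932 hashes to 8; 8,9 taken => place at 10.
580 hashes to 8; 8,9,10 taken => place at 0.
758 hashes to 2; 2 taken => place at 3.
424 hashes to 3; 3 taken => place at 4.
Table: [580, -, 208, 758, 424, -, -, -, 173, 697, 932]

0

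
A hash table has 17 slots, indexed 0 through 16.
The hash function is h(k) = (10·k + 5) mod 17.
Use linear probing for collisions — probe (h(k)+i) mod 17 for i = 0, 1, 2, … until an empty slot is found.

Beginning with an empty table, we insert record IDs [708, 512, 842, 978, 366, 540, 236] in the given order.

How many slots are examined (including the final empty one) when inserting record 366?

3

708 hashes to 13; slot 13 is free -> place at 13.
512 hashes to 8; slot 8 is free -> place at 8.
842 hashes to 10; slot 10 is free -> place at 10.
978 hashes to 10; 10 taken -> place at 11.
366 hashes to 10; 10,11 taken -> place at 12.
540 hashes to 16; slot 16 is free -> place at 16.
236 hashes to 2; slot 2 is free -> place at 2.
Table: [—, —, 236, —, —, —, —, —, 512, —, 842, 978, 366, 708, —, —, 540]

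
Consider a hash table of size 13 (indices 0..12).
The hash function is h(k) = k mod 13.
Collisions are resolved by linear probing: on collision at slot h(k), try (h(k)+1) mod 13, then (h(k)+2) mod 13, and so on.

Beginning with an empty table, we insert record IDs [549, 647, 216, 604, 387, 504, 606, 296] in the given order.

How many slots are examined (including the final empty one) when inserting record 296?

4

549: h=3 => slot 3
647: h=10 => slot 10
216: h=8 => slot 8
604: h=6 => slot 6
387: h=10, probe 10,11 => slot 11
504: h=10, probe 10,11,12 => slot 12
606: h=8, probe 8,9 => slot 9
296: h=10, probe 10,11,12,0 => slot 0
Table: [296, _, _, 549, _, _, 604, _, 216, 606, 647, 387, 504]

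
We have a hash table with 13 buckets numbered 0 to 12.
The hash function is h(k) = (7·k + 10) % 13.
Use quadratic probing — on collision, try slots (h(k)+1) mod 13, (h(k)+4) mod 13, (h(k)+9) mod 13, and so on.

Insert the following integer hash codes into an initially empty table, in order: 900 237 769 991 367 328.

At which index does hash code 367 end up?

900: h=5 -> slot 5
237: h=5, probe 5,6 -> slot 6
769: h=11 -> slot 11
991: h=5, probe 5,6,9 -> slot 9
367: h=5, probe 5,6,9,1 -> slot 1
328: h=5, probe 5,6,9,1,8 -> slot 8
Table: [-, 367, -, -, -, 900, 237, -, 328, 991, -, 769, -]

1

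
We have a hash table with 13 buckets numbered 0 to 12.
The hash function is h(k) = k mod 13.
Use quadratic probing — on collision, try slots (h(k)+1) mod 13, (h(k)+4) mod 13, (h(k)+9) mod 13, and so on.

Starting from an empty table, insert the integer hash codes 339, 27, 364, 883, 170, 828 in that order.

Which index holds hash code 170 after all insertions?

Insert 339: h=1, slot 1 empty => index 1.
Insert 27: h=1, slot 1 occupied => index 2.
Insert 364: h=0, slot 0 empty => index 0.
Insert 883: h=12, slot 12 empty => index 12.
Insert 170: h=1, slots 1,2 occupied => index 5.
Insert 828: h=9, slot 9 empty => index 9.
Table: [364, 339, 27, -, -, 170, -, -, -, 828, -, -, 883]

5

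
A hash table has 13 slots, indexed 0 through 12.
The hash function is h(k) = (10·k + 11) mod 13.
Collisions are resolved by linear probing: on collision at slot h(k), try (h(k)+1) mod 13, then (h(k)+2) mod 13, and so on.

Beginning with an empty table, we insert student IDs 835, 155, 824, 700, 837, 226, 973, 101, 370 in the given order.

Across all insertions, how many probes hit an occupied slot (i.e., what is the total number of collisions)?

835: h=2 => slot 2
155: h=1 => slot 1
824: h=9 => slot 9
700: h=4 => slot 4
837: h=9, probe 9,10 => slot 10
226: h=9, probe 9,10,11 => slot 11
973: h=4, probe 4,5 => slot 5
101: h=7 => slot 7
370: h=6 => slot 6
Table: [_, 155, 835, _, 700, 973, 370, 101, _, 824, 837, 226, _]

4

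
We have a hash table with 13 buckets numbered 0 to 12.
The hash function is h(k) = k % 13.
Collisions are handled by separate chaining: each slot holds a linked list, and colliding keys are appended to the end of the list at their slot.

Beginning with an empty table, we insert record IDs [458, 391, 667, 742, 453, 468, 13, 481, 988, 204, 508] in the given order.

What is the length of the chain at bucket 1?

3

458 -> bucket 3
391 -> bucket 1
667 -> bucket 4
742 -> bucket 1 (collision)
453 -> bucket 11
468 -> bucket 0
13 -> bucket 0 (collision)
481 -> bucket 0 (collision)
988 -> bucket 0 (collision)
204 -> bucket 9
508 -> bucket 1 (collision)
Final buckets:
0: 468 -> 13 -> 481 -> 988
1: 391 -> 742 -> 508
2: .
3: 458
4: 667
5: .
6: .
7: .
8: .
9: 204
10: .
11: 453
12: .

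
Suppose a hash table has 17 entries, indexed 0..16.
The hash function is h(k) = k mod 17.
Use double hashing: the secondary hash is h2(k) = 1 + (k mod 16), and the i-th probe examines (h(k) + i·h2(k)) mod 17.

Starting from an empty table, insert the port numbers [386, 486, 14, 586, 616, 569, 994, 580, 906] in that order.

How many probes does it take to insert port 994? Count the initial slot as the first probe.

386 hashes to 12; slot 12 is free -> place at 12.
486 hashes to 10; slot 10 is free -> place at 10.
14 hashes to 14; slot 14 is free -> place at 14.
586 hashes to 8; slot 8 is free -> place at 8.
616 hashes to 4; slot 4 is free -> place at 4.
569 hashes to 8, h2=10; 8 taken -> place at 1.
994 hashes to 8, h2=3; 8 taken -> place at 11.
580 hashes to 2; slot 2 is free -> place at 2.
906 hashes to 5; slot 5 is free -> place at 5.
Table: [-, 569, 580, -, 616, 906, -, -, 586, -, 486, 994, 386, -, 14, -, -]

2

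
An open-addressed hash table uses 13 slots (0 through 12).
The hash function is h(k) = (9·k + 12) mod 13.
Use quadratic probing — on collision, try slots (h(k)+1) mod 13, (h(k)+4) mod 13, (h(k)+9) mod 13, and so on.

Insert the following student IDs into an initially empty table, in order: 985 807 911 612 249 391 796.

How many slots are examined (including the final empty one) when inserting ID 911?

985 hashes to 11; slot 11 is free → place at 11.
807 hashes to 8; slot 8 is free → place at 8.
911 hashes to 8; 8 taken → place at 9.
612 hashes to 8; 8,9 taken → place at 12.
249 hashes to 4; slot 4 is free → place at 4.
391 hashes to 8; 8,9,12,4,11 taken → place at 7.
796 hashes to 0; slot 0 is free → place at 0.
Table: [796, _, _, _, 249, _, _, 391, 807, 911, _, 985, 612]

2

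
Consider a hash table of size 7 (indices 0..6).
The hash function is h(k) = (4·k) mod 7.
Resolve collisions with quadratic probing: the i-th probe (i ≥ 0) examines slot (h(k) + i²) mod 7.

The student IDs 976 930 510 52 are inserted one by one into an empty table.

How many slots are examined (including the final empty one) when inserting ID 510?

2

976: h=5 → slot 5
930: h=3 → slot 3
510: h=3, probe 3,4 → slot 4
52: h=5, probe 5,6 → slot 6
Table: [∅, ∅, ∅, 930, 510, 976, 52]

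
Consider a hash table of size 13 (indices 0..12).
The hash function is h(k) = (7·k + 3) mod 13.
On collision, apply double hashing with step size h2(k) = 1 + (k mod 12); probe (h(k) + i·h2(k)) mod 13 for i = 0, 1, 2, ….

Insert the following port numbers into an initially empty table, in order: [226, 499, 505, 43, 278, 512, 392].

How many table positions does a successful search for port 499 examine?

2

226: h=12 → slot 12
499: h=12, h2=8, probe 12,7 → slot 7
505: h=2 → slot 2
43: h=5 → slot 5
278: h=12, h2=3, probe 12,2,5,8 → slot 8
512: h=12, h2=9, probe 12,8,4 → slot 4
392: h=4, h2=9, probe 4,0 → slot 0
Table: [392, ., 505, ., 512, 43, ., 499, 278, ., ., ., 226]
Lookup 499: h=12, h2=8, probe 12,7 → found at 7.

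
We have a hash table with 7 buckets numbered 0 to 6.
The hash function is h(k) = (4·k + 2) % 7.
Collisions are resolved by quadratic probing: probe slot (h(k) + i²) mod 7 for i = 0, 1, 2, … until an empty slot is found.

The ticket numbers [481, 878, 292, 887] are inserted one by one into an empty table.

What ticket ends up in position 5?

481: h=1 -> slot 1
878: h=0 -> slot 0
292: h=1, probe 1,2 -> slot 2
887: h=1, probe 1,2,5 -> slot 5
Table: [878, 481, 292, —, —, 887, —]

887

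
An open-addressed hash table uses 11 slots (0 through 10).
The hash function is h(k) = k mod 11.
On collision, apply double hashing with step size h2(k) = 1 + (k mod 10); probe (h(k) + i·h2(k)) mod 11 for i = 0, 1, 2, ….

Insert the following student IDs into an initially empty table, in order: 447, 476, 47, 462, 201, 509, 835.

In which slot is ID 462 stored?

Insert 447: h=7, slot 7 empty => index 7.
Insert 476: h=3, slot 3 empty => index 3.
Insert 47: h=3, h2=8, slot 3 occupied => index 0.
Insert 462: h=0, h2=3, slots 0,3 occupied => index 6.
Insert 201: h=3, h2=2, slot 3 occupied => index 5.
Insert 509: h=3, h2=10, slot 3 occupied => index 2.
Insert 835: h=10, slot 10 empty => index 10.
Table: [47, ∅, 509, 476, ∅, 201, 462, 447, ∅, ∅, 835]

6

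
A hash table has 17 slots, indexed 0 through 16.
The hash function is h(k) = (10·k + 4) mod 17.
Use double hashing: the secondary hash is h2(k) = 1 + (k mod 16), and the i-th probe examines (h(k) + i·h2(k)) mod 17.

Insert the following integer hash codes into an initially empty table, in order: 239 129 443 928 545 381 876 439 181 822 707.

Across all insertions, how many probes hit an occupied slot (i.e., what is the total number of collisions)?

6

239: h=14 -> slot 14
129: h=2 -> slot 2
443: h=14, h2=12, probe 14,9 -> slot 9
928: h=2, h2=1, probe 2,3 -> slot 3
545: h=14, h2=2, probe 14,16 -> slot 16
381: h=6 -> slot 6
876: h=9, h2=13, probe 9,5 -> slot 5
439: h=8 -> slot 8
181: h=12 -> slot 12
822: h=13 -> slot 13
707: h=2, h2=4, probe 2,6,10 -> slot 10
Table: [∅, ∅, 129, 928, ∅, 876, 381, ∅, 439, 443, 707, ∅, 181, 822, 239, ∅, 545]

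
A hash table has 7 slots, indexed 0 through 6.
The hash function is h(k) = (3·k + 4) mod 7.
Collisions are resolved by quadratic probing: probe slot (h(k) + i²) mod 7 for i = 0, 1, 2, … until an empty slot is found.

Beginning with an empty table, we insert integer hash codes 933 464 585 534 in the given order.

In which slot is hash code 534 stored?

933: h=3 => slot 3
464: h=3, probe 3,4 => slot 4
585: h=2 => slot 2
534: h=3, probe 3,4,0 => slot 0
Table: [534, _, 585, 933, 464, _, _]

0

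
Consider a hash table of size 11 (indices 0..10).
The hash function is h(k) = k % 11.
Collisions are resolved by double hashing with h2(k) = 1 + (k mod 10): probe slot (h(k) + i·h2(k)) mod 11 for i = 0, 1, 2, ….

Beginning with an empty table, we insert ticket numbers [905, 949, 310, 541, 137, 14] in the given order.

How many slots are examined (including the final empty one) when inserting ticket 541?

3

905 hashes to 3; slot 3 is free → place at 3.
949 hashes to 3, h2=10; 3 taken → place at 2.
310 hashes to 2, h2=1; 2,3 taken → place at 4.
541 hashes to 2, h2=2; 2,4 taken → place at 6.
137 hashes to 5; slot 5 is free → place at 5.
14 hashes to 3, h2=5; 3 taken → place at 8.
Table: [., ., 949, 905, 310, 137, 541, ., 14, ., .]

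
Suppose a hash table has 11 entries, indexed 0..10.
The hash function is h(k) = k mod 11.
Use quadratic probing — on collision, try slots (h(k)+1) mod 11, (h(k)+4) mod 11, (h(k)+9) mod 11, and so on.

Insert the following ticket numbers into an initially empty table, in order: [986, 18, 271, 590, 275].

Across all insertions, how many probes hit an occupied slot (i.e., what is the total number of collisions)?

7

986: h=7 -> slot 7
18: h=7, probe 7,8 -> slot 8
271: h=7, probe 7,8,0 -> slot 0
590: h=7, probe 7,8,0,5 -> slot 5
275: h=0, probe 0,1 -> slot 1
Table: [271, 275, ∅, ∅, ∅, 590, ∅, 986, 18, ∅, ∅]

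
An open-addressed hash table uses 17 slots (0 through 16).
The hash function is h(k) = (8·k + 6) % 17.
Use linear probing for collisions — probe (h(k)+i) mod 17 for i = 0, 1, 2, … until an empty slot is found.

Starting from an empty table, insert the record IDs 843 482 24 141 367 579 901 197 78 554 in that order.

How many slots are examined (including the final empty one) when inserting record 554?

7

843 hashes to 1; slot 1 is free => place at 1.
482 hashes to 3; slot 3 is free => place at 3.
24 hashes to 11; slot 11 is free => place at 11.
141 hashes to 12; slot 12 is free => place at 12.
367 hashes to 1; 1 taken => place at 2.
579 hashes to 14; slot 14 is free => place at 14.
901 hashes to 6; slot 6 is free => place at 6.
197 hashes to 1; 1,2,3 taken => place at 4.
78 hashes to 1; 1,2,3,4 taken => place at 5.
554 hashes to 1; 1,2,3,4,5,6 taken => place at 7.
Table: [_, 843, 367, 482, 197, 78, 901, 554, _, _, _, 24, 141, _, 579, _, _]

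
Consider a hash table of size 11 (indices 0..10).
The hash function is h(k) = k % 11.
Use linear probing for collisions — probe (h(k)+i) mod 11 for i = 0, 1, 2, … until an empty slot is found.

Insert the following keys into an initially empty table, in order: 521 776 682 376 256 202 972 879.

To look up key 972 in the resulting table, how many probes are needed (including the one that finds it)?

Insert 521: h=4, slot 4 empty => index 4.
Insert 776: h=6, slot 6 empty => index 6.
Insert 682: h=0, slot 0 empty => index 0.
Insert 376: h=2, slot 2 empty => index 2.
Insert 256: h=3, slot 3 empty => index 3.
Insert 202: h=4, slot 4 occupied => index 5.
Insert 972: h=4, slots 4,5,6 occupied => index 7.
Insert 879: h=10, slot 10 empty => index 10.
Table: [682, -, 376, 256, 521, 202, 776, 972, -, -, 879]
Lookup 972: h=4, probe 4,5,6,7 → found at 7.

4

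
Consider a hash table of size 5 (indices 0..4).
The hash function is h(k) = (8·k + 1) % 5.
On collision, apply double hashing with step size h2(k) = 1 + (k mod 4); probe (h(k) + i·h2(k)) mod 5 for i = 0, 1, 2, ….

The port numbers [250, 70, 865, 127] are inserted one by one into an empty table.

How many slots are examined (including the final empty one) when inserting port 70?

Insert 250: h=1, slot 1 empty → index 1.
Insert 70: h=1, h2=3, slot 1 occupied → index 4.
Insert 865: h=1, h2=2, slot 1 occupied → index 3.
Insert 127: h=2, slot 2 empty → index 2.
Table: [., 250, 127, 865, 70]

2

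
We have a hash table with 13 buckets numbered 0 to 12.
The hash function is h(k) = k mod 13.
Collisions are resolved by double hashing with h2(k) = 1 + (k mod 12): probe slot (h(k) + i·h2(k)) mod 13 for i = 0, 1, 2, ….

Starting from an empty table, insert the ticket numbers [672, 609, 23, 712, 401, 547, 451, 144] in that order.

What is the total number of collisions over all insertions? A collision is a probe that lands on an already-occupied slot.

672: h=9 => slot 9
609: h=11 => slot 11
23: h=10 => slot 10
712: h=10, h2=5, probe 10,2 => slot 2
401: h=11, h2=6, probe 11,4 => slot 4
547: h=1 => slot 1
451: h=9, h2=8, probe 9,4,12 => slot 12
144: h=1, h2=1, probe 1,2,3 => slot 3
Table: [_, 547, 712, 144, 401, _, _, _, _, 672, 23, 609, 451]

6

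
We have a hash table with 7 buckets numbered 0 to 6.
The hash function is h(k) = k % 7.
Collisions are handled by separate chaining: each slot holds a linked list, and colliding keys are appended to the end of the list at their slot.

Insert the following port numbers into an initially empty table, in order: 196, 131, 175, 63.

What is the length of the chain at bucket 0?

3

Insert 196: h=0, bucket 0 empty -> new chain.
Insert 131: h=5, bucket 5 empty -> new chain.
Insert 175: h=0, bucket 0 nonempty -> append to chain.
Insert 63: h=0, bucket 0 nonempty -> append to chain.
Final buckets:
0: 196 -> 175 -> 63
1: ∅
2: ∅
3: ∅
4: ∅
5: 131
6: ∅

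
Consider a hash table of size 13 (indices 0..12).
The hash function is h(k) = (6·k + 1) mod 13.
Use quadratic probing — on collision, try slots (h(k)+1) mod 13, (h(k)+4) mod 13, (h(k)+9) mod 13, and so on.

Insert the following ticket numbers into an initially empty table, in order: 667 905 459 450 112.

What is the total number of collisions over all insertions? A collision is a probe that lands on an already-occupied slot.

4

Insert 667: h=12, slot 12 empty => index 12.
Insert 905: h=10, slot 10 empty => index 10.
Insert 459: h=12, slot 12 occupied => index 0.
Insert 450: h=10, slot 10 occupied => index 11.
Insert 112: h=10, slots 10,11 occupied => index 1.
Table: [459, 112, —, —, —, —, —, —, —, —, 905, 450, 667]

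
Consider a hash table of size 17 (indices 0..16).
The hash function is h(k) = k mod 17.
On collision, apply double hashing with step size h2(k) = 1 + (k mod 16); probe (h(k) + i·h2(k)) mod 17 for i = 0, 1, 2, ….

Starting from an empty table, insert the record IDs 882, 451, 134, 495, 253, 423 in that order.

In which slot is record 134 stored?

882 hashes to 15; slot 15 is free -> place at 15.
451 hashes to 9; slot 9 is free -> place at 9.
134 hashes to 15, h2=7; 15 taken -> place at 5.
495 hashes to 2; slot 2 is free -> place at 2.
253 hashes to 15, h2=14; 15 taken -> place at 12.
423 hashes to 15, h2=8; 15 taken -> place at 6.
Table: [_, _, 495, _, _, 134, 423, _, _, 451, _, _, 253, _, _, 882, _]

5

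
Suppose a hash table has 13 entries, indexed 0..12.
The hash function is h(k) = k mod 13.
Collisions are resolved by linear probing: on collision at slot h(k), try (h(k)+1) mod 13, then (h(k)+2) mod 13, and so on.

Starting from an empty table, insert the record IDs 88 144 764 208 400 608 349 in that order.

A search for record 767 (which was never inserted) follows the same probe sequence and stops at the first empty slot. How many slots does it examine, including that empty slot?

5

88 hashes to 10; slot 10 is free → place at 10.
144 hashes to 1; slot 1 is free → place at 1.
764 hashes to 10; 10 taken → place at 11.
208 hashes to 0; slot 0 is free → place at 0.
400 hashes to 10; 10,11 taken → place at 12.
608 hashes to 10; 10,11,12,0,1 taken → place at 2.
349 hashes to 11; 11,12,0,1,2 taken → place at 3.
Table: [208, 144, 608, 349, _, _, _, _, _, _, 88, 764, 400]
Lookup 767: h=0, probe 0,1,2,3,4 → slot 4 empty, not found.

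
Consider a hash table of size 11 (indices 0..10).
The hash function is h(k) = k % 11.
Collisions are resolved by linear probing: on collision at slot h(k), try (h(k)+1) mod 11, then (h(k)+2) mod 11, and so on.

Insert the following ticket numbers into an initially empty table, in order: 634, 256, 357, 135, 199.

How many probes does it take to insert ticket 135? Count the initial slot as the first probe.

2

634 hashes to 7; slot 7 is free => place at 7.
256 hashes to 3; slot 3 is free => place at 3.
357 hashes to 5; slot 5 is free => place at 5.
135 hashes to 3; 3 taken => place at 4.
199 hashes to 1; slot 1 is free => place at 1.
Table: [-, 199, -, 256, 135, 357, -, 634, -, -, -]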